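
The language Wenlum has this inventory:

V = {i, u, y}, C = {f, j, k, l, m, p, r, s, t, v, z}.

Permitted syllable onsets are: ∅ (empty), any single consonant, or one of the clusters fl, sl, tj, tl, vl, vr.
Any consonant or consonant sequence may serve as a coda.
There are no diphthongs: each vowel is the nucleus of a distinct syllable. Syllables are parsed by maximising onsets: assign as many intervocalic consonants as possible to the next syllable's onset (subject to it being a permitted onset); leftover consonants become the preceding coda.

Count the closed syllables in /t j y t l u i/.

0

The vowels are y, u, i — 3 nuclei, so 3 syllables.
/y…u/ gap (V1→V2): /tl/ — entire cluster is a permitted onset → onset /tl/, coda ∅.
/u…i/ gap (V2→V3): nothing intervenes; syllable break is V.V.
Putting it together: tjy.tlu.i.
Classifying each syllable: /tjy/ (open), /tlu/ (open), /i/ (open).
Closed syllables: 0.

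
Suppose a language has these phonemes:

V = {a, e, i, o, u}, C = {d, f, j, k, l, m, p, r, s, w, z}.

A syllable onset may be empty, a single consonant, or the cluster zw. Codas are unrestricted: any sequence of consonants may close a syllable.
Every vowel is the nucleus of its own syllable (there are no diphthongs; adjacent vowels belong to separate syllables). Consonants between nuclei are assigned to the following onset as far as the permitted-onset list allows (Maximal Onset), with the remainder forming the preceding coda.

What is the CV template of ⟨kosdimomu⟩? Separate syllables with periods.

CVC.CV.CV.CV

The vowels are o, i, o, u — 4 nuclei, so 4 syllables.
Between /o/ (V1) and /i/ (V2): cluster /sd/ — the longest permitted-onset suffix is /d/; onset = /d/, preceding coda = /s/.
Between /i/ (V2) and /o/ (V3): just /m/ — single C goes to the following onset.
Between /o/ (V3) and /u/ (V4): /m/ is a single consonant, so it becomes the next onset.
So the parse is kos.di.mo.mu.
Mapping each syllable to C/V: /kos/ → CVC, /di/ → CV, /mo/ → CV, /mu/ → CV.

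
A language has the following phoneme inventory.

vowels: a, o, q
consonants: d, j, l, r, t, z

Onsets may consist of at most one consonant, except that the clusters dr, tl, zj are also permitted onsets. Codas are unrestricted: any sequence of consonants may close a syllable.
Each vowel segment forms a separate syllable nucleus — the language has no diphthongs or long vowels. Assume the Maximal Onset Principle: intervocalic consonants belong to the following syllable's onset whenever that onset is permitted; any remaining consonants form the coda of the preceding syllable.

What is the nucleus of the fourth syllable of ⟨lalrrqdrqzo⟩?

The vowels are a, q, q, o — 4 nuclei, so 4 syllables.
The fourth nucleus (vowel 4 from the left) is /o/.

o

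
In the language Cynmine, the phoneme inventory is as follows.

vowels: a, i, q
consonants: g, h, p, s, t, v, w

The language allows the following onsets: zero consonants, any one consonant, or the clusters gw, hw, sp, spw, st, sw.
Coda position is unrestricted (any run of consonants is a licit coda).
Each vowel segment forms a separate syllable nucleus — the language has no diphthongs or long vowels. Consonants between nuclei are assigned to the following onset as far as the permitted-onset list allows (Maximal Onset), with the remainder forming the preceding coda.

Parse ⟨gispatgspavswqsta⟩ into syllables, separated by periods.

gi.spatg.spav.swq.sta

Vowels present: i, a, a, q, a; each is a nucleus, giving 5 syllables.
σ1/σ2 boundary: cluster /sp/ — /sp/ is itself a permitted onset, so the whole cluster goes right; preceding coda = ∅.
σ2/σ3 boundary: /tgsp/ splits as /tg/ + /sp/ (/sp/ is the longest suffix that is a licit onset).
σ3/σ4 boundary: cluster /vsw/ — the longest permitted-onset suffix is /sw/; onset = /sw/, preceding coda = /v/.
σ4/σ5 boundary: /st/ — entire cluster is a permitted onset → onset /st/, coda ∅.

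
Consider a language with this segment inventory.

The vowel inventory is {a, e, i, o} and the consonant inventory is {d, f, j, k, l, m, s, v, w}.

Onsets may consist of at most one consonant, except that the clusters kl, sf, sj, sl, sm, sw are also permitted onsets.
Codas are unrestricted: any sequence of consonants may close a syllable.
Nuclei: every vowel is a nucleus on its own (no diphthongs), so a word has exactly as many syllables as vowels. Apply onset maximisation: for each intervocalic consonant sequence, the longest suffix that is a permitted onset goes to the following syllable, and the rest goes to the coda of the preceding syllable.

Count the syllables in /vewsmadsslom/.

Nuclei (vowels): e, a, o → 3 syllables.

3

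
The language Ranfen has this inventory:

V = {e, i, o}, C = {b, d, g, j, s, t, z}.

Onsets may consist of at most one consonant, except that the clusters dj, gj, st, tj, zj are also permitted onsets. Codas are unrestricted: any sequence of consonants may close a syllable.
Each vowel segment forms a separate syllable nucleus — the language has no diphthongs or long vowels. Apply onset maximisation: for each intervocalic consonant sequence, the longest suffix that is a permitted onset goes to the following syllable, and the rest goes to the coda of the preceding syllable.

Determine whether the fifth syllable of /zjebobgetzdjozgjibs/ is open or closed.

closed

The vowels are e, o, e, o, i — 5 nuclei, so 5 syllables.
V1 /e/ – V2 /o/: just /b/ — single C goes to the following onset.
V2 /o/ – V3 /e/: /bg/ — longest licit onset from the right is /g/, leaving /b/ as coda.
V3 /e/ – V4 /o/: /tzdj/; trying suffixes from longest down, /dj/ is the first permitted one, so coda /tz/ | onset /dj/.
V4 /o/ – V5 /i/: /zgj/; trying suffixes from longest down, /gj/ is the first permitted one, so coda /z/ | onset /gj/.
Result: zje.bob.getz.djoz.gjibs.
Syllable 5 is /gjibs/ with coda /bs/, so it is closed.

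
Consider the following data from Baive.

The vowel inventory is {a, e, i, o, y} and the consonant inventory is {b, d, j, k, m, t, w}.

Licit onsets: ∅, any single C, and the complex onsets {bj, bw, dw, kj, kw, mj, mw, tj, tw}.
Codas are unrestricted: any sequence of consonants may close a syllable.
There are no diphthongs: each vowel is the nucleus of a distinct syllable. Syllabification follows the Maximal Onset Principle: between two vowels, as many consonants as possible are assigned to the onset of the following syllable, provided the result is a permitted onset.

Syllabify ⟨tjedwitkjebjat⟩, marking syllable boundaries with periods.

tje.dwit.kje.bjat

Vowels present: e, i, e, a; each is a nucleus, giving 4 syllables.
V1 /e/ – V2 /i/: /dw/ is a licit onset in full, so it all attaches to the next syllable.
V2 /i/ – V3 /e/: cluster /tkj/ — the longest permitted-onset suffix is /kj/; onset = /kj/, preceding coda = /t/.
V3 /e/ – V4 /a/: /bj/ is a licit onset in full, so it all attaches to the next syllable.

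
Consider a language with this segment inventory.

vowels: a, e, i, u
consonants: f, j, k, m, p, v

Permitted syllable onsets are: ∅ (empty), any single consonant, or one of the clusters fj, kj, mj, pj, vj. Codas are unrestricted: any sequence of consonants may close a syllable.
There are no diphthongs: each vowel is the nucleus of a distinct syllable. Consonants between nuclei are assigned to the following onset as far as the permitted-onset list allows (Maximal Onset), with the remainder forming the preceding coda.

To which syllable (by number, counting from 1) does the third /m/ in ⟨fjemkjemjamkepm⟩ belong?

3

Vowels present: e, e, a, e; each is a nucleus, giving 4 syllables.
σ1/σ2 boundary: /mkj/ splits as /m/ + /kj/ (/kj/ is the longest suffix that is a licit onset).
σ2/σ3 boundary: /mj/ is a licit onset in full, so it all attaches to the next syllable.
σ3/σ4 boundary: /mk/ — longest licit onset from the right is /k/, leaving /m/ as coda.
Syllabification: fjem.kje.mjam.kepm.
The third /m/ is in the coda of syllable 3 (/mjam/).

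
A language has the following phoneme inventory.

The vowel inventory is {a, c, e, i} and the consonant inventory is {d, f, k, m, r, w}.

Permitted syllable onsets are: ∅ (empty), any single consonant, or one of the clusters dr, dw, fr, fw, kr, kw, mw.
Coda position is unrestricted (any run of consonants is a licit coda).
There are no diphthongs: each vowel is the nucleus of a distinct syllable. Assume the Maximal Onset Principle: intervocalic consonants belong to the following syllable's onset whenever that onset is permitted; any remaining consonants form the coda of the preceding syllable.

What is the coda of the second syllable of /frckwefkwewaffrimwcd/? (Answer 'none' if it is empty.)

Nuclei (vowels): c, e, e, a, i, c → 6 syllables.
V1 /c/ – V2 /e/: /kw/ is a licit onset in full, so it all attaches to the next syllable.
V2 /e/ – V3 /e/: /fkw/ splits as /f/ + /kw/ (/kw/ is the longest suffix that is a licit onset).
V3 /e/ – V4 /a/: /w/ → onset of the next syllable (single consonants are always licit onsets).
V4 /a/ – V5 /i/: /ffr/ — longest licit onset from the right is /fr/, leaving /f/ as coda.
V5 /i/ – V6 /c/: /mw/ — entire cluster is a permitted onset → onset /mw/, coda ∅.
Putting it together: frc.kwef.kwe.waf.fri.mwcd.
Syllable 2 is /kwef/: onset /kw/, nucleus /e/, coda /f/.

f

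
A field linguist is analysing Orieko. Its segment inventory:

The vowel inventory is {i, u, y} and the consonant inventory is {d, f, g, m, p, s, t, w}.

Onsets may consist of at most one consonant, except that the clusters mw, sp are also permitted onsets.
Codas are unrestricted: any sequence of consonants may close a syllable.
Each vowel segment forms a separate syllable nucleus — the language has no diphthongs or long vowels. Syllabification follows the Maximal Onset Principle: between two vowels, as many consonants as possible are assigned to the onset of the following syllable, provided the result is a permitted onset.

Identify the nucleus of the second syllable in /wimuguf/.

The vowels are i, u, u — 3 nuclei, so 3 syllables.
The second nucleus (vowel 2 from the left) is /u/.

u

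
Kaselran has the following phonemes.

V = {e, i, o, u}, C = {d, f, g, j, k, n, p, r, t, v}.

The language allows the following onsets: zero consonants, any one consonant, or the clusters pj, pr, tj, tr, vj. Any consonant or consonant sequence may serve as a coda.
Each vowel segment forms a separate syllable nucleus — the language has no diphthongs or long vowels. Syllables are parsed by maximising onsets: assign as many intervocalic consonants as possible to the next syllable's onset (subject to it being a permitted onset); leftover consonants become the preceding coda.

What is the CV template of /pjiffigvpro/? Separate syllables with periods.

CCVC.CVCC.CCV

The vowels are i, i, o — 3 nuclei, so 3 syllables.
/i…i/ gap (V1→V2): cluster /ff/ — the longest permitted-onset suffix is /f/; onset = /f/, preceding coda = /f/.
/i…o/ gap (V2→V3): /gvpr/ — longest licit onset from the right is /pr/, leaving /gv/ as coda.
So the parse is pjif.figv.pro.
Mapping each syllable to C/V: /pjif/ → CCVC, /figv/ → CVCC, /pro/ → CCV.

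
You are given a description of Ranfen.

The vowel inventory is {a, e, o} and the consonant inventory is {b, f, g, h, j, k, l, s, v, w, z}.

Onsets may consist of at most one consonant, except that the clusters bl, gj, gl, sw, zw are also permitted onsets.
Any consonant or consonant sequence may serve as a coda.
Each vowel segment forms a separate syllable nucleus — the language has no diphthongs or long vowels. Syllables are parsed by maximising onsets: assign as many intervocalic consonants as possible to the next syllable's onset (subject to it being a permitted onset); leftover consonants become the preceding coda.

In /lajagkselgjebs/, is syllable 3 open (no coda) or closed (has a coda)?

The vowels are a, a, e, e — 4 nuclei, so 4 syllables.
Between /a/ (V1) and /a/ (V2): /j/ → onset of the next syllable (single consonants are always licit onsets).
Between /a/ (V2) and /e/ (V3): /gks/ splits as /gk/ + /s/ (/s/ is the longest suffix that is a licit onset).
Between /e/ (V3) and /e/ (V4): /lgj/; trying suffixes from longest down, /gj/ is the first permitted one, so coda /l/ | onset /gj/.
Putting it together: la.jagk.sel.gjebs.
Syllable 3 is /sel/ with coda /l/, so it is closed.

closed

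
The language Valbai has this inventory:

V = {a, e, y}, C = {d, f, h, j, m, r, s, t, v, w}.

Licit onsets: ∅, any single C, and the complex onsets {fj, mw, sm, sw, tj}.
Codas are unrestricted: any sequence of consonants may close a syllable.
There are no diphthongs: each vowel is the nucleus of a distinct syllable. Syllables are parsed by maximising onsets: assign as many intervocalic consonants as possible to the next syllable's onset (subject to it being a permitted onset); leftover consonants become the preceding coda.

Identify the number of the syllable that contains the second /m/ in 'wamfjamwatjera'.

Nuclei (vowels): a, a, a, e, a → 5 syllables.
Between /a/ (V1) and /a/ (V2): /mfj/; trying suffixes from longest down, /fj/ is the first permitted one, so coda /m/ | onset /fj/.
Between /a/ (V2) and /a/ (V3): /mw/ — entire cluster is a permitted onset → onset /mw/, coda ∅.
Between /a/ (V3) and /e/ (V4): /tj/ — entire cluster is a permitted onset → onset /tj/, coda ∅.
Between /e/ (V4) and /a/ (V5): /r/ → onset of the next syllable (single consonants are always licit onsets).
So the parse is wam.fja.mwa.tje.ra.
The second /m/ is in the onset of syllable 3 (/mwa/).

3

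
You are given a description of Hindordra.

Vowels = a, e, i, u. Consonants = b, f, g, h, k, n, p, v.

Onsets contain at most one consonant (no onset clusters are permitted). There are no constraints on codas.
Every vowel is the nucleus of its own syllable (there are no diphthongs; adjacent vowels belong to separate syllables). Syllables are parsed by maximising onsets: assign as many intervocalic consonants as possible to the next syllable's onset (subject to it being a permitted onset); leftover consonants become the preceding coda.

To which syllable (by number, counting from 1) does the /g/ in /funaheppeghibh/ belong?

4

Nuclei (vowels): u, a, e, e, i → 5 syllables.
/u…a/ gap (V1→V2): /n/ → onset of the next syllable (single consonants are always licit onsets).
/a…e/ gap (V2→V3): /h/ → onset of the next syllable (single consonants are always licit onsets).
/e…e/ gap (V3→V4): /pp/; trying suffixes from longest down, /p/ is the first permitted one, so coda /p/ | onset /p/.
/e…i/ gap (V4→V5): cluster /gh/ — the longest permitted-onset suffix is /h/; onset = /h/, preceding coda = /g/.
Result: fu.na.hep.peg.hibh.
The /g/ is in the coda of syllable 4 (/peg/).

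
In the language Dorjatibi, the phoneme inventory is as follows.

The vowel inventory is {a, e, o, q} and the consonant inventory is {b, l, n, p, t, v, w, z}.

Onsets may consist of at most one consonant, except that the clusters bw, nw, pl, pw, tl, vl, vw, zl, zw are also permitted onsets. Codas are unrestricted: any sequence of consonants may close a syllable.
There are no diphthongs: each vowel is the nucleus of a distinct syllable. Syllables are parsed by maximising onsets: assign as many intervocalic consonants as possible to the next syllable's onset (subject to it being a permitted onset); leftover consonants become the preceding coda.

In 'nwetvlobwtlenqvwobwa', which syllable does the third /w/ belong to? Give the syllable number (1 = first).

The vowels are e, o, e, q, o, a — 6 nuclei, so 6 syllables.
σ1/σ2 boundary: cluster /tvl/ — the longest permitted-onset suffix is /vl/; onset = /vl/, preceding coda = /t/.
σ2/σ3 boundary: /bwtl/ — longest licit onset from the right is /tl/, leaving /bw/ as coda.
σ3/σ4 boundary: /n/ is a single consonant, so it becomes the next onset.
σ4/σ5 boundary: cluster /vw/ — /vw/ is itself a permitted onset, so the whole cluster goes right; preceding coda = ∅.
σ5/σ6 boundary: /bw/ — entire cluster is a permitted onset → onset /bw/, coda ∅.
Syllabification: nwet.vlobw.tle.nq.vwo.bwa.
The third /w/ is in the onset of syllable 5 (/vwo/).

5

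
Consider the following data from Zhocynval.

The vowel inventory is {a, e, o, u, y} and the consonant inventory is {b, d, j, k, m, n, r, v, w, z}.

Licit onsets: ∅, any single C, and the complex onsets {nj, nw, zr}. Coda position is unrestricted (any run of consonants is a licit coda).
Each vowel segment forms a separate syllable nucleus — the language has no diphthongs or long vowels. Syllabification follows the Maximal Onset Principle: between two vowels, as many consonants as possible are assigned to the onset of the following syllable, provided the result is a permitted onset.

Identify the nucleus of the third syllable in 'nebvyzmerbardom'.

e

The vowels are e, y, e, a, o — 5 nuclei, so 5 syllables.
The third nucleus (vowel 3 from the left) is /e/.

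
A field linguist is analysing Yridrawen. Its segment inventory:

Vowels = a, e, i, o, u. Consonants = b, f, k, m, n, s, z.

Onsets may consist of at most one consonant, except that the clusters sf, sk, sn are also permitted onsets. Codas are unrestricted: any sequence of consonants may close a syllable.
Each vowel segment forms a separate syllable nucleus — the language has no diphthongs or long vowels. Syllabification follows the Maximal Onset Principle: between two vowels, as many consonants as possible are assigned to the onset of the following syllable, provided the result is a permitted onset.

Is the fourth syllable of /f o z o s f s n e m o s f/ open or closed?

Nuclei (vowels): o, o, e, o → 4 syllables.
σ1/σ2 boundary: just /z/ — single C goes to the following onset.
σ2/σ3 boundary: /sfsn/ — longest licit onset from the right is /sn/, leaving /sf/ as coda.
σ3/σ4 boundary: just /m/ — single C goes to the following onset.
Syllabification: fo.zosf.sne.mosf.
Syllable 4 is /mosf/ with coda /sf/, so it is closed.

closed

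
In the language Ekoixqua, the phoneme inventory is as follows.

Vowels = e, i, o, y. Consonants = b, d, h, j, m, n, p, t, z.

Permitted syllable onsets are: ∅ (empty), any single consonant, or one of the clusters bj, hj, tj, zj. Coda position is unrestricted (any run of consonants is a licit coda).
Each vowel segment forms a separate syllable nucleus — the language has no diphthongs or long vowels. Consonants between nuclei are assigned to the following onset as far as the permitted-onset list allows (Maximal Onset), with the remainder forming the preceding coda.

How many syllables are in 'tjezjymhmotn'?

3

The vowels are e, y, o — 3 nuclei, so 3 syllables.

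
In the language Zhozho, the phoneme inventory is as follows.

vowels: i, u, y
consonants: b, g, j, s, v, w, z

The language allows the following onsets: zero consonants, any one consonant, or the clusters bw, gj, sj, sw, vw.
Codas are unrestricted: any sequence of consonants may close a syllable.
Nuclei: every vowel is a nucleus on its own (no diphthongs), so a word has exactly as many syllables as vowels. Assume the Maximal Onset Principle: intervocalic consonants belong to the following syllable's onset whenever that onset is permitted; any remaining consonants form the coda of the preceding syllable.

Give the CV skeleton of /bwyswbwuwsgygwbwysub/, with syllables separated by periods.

CCVCC.CCVCC.CVCC.CCV.CVC

The vowels are y, u, y, y, u — 5 nuclei, so 5 syllables.
/y…u/ gap (V1→V2): /swbw/; trying suffixes from longest down, /bw/ is the first permitted one, so coda /sw/ | onset /bw/.
/u…y/ gap (V2→V3): /wsg/ — longest licit onset from the right is /g/, leaving /ws/ as coda.
/y…y/ gap (V3→V4): cluster /gwbw/ — the longest permitted-onset suffix is /bw/; onset = /bw/, preceding coda = /gw/.
/y…u/ gap (V4→V5): just /s/ — single C goes to the following onset.
Syllabification: bwysw.bwuws.gygw.bwy.sub.
Mapping each syllable to C/V: /bwysw/ → CCVCC, /bwuws/ → CCVCC, /gygw/ → CVCC, /bwy/ → CCV, /sub/ → CVC.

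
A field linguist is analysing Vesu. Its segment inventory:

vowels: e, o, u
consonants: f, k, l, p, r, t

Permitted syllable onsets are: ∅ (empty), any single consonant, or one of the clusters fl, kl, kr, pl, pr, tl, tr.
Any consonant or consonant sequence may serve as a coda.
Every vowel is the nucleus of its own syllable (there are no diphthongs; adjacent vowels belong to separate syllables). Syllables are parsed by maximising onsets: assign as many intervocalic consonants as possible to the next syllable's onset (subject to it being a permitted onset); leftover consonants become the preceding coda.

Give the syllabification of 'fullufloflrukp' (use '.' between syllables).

Nuclei (vowels): u, u, o, u → 4 syllables.
Between /u/ (V1) and /u/ (V2): cluster /ll/ — the longest permitted-onset suffix is /l/; onset = /l/, preceding coda = /l/.
Between /u/ (V2) and /o/ (V3): /fl/ is a licit onset in full, so it all attaches to the next syllable.
Between /o/ (V3) and /u/ (V4): cluster /flr/ — the longest permitted-onset suffix is /r/; onset = /r/, preceding coda = /fl/.

ful.lu.flofl.rukp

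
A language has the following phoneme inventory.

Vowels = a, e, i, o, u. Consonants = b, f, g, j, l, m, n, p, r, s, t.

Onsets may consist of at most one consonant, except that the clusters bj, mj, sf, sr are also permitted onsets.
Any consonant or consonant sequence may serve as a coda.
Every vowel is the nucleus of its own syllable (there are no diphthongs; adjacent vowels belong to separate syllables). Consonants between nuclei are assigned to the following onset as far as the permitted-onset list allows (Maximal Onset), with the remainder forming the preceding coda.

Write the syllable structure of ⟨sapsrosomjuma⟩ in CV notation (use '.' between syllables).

CVC.CCV.CV.CCV.CV

Nuclei (vowels): a, o, o, u, a → 5 syllables.
Between /a/ (V1) and /o/ (V2): /psr/ — longest licit onset from the right is /sr/, leaving /p/ as coda.
Between /o/ (V2) and /o/ (V3): /s/ → onset of the next syllable (single consonants are always licit onsets).
Between /o/ (V3) and /u/ (V4): /mj/ — entire cluster is a permitted onset → onset /mj/, coda ∅.
Between /u/ (V4) and /a/ (V5): /m/ is a single consonant, so it becomes the next onset.
Putting it together: sap.sro.so.mju.ma.
Mapping each syllable to C/V: /sap/ → CVC, /sro/ → CCV, /so/ → CV, /mju/ → CCV, /ma/ → CV.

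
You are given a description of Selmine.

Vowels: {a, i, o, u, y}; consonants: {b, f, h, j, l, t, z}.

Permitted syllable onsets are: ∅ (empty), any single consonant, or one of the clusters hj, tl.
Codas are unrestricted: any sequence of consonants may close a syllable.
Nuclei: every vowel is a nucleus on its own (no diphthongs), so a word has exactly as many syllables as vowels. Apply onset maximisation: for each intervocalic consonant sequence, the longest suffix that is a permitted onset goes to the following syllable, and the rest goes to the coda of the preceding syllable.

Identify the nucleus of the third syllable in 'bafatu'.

u

Vowels present: a, a, u; each is a nucleus, giving 3 syllables.
The third nucleus (vowel 3 from the left) is /u/.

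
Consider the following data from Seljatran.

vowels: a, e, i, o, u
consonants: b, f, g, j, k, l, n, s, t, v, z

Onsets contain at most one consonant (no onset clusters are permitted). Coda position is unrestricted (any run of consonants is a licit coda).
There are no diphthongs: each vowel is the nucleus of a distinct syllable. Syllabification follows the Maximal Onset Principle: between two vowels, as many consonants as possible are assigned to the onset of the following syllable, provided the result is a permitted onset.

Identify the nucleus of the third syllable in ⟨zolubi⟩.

Nuclei (vowels): o, u, i → 3 syllables.
The third nucleus (vowel 3 from the left) is /i/.

i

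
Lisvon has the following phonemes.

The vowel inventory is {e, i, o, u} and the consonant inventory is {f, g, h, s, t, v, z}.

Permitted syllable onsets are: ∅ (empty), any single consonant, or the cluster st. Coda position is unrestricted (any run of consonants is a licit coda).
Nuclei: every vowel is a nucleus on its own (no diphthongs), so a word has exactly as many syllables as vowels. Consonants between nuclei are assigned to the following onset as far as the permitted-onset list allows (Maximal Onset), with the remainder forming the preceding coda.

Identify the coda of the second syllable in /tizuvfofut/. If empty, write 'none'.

Nuclei (vowels): i, u, o, u → 4 syllables.
/i…u/ gap (V1→V2): /z/ → onset of the next syllable (single consonants are always licit onsets).
/u…o/ gap (V2→V3): /vf/ splits as /v/ + /f/ (/f/ is the longest suffix that is a licit onset).
/o…u/ gap (V3→V4): /f/ is a single consonant, so it becomes the next onset.
Syllabification: ti.zuv.fo.fut.
Syllable 2 is /zuv/: onset /z/, nucleus /u/, coda /v/.

v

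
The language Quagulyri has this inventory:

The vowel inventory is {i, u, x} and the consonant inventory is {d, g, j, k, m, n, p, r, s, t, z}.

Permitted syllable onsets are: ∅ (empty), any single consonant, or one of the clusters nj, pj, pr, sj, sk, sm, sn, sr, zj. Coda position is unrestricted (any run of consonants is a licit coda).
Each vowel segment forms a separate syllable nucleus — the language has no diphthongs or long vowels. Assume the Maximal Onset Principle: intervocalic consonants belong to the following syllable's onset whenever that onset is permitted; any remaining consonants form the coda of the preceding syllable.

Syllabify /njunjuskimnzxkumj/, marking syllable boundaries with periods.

nju.nju.skimn.zx.kumj

Nuclei (vowels): u, u, i, x, u → 5 syllables.
V1 /u/ – V2 /u/: cluster /nj/ — /nj/ is itself a permitted onset, so the whole cluster goes right; preceding coda = ∅.
V2 /u/ – V3 /i/: /sk/ is a licit onset in full, so it all attaches to the next syllable.
V3 /i/ – V4 /x/: /mnz/ — longest licit onset from the right is /z/, leaving /mn/ as coda.
V4 /x/ – V5 /u/: /k/ → onset of the next syllable (single consonants are always licit onsets).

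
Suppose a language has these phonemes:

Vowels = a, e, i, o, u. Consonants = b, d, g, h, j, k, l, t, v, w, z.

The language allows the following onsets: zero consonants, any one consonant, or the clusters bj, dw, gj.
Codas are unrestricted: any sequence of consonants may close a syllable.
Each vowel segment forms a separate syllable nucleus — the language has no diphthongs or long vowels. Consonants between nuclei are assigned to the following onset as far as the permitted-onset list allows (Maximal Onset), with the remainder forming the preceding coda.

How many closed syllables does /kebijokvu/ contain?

The vowels are e, i, o, u — 4 nuclei, so 4 syllables.
/e…i/ gap (V1→V2): /b/ is a single consonant, so it becomes the next onset.
/i…o/ gap (V2→V3): just /j/ — single C goes to the following onset.
/o…u/ gap (V3→V4): cluster /kv/ — the longest permitted-onset suffix is /v/; onset = /v/, preceding coda = /k/.
Putting it together: ke.bi.jok.vu.
Classifying each syllable: /ke/ (open), /bi/ (open), /jok/ (closed), /vu/ (open).
Closed syllables: 1.

1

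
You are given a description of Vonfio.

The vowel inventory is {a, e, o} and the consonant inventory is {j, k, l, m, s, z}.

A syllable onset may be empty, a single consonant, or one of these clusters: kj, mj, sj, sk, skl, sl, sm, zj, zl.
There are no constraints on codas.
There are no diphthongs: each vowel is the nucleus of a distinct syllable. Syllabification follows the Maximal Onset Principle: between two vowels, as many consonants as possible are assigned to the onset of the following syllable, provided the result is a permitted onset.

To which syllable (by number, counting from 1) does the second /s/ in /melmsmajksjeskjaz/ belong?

3

Vowels present: e, a, e, a; each is a nucleus, giving 4 syllables.
/e…a/ gap (V1→V2): cluster /lmsm/ — the longest permitted-onset suffix is /sm/; onset = /sm/, preceding coda = /lm/.
/a…e/ gap (V2→V3): cluster /jksj/ — the longest permitted-onset suffix is /sj/; onset = /sj/, preceding coda = /jk/.
/e…a/ gap (V3→V4): cluster /skj/ — the longest permitted-onset suffix is /kj/; onset = /kj/, preceding coda = /s/.
So the parse is melm.smajk.sjes.kjaz.
The second /s/ is in the onset of syllable 3 (/sjes/).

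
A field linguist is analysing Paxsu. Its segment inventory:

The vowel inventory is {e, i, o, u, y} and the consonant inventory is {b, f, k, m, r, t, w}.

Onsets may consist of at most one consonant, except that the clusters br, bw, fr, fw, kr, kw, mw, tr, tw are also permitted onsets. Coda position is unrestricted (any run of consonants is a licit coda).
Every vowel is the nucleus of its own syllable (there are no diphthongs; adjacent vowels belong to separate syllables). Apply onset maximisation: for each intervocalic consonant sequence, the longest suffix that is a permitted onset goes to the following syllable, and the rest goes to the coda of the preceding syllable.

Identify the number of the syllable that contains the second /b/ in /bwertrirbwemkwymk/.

3

Nuclei (vowels): e, i, e, y → 4 syllables.
V1 /e/ – V2 /i/: /rtr/; trying suffixes from longest down, /tr/ is the first permitted one, so coda /r/ | onset /tr/.
V2 /i/ – V3 /e/: /rbw/ — longest licit onset from the right is /bw/, leaving /r/ as coda.
V3 /e/ – V4 /y/: /mkw/ — longest licit onset from the right is /kw/, leaving /m/ as coda.
So the parse is bwer.trir.bwem.kwymk.
The second /b/ is in the onset of syllable 3 (/bwem/).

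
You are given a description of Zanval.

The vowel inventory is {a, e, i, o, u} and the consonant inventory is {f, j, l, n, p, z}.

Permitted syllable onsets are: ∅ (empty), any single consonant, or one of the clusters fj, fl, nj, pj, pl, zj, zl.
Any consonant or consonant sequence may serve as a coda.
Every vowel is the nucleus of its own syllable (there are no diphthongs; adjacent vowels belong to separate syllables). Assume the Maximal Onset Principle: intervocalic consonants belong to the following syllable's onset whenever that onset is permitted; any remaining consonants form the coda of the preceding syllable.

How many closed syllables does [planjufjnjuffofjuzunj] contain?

3

Nuclei (vowels): a, u, u, o, u, u → 6 syllables.
V1 /a/ – V2 /u/: /nj/ — entire cluster is a permitted onset → onset /nj/, coda ∅.
V2 /u/ – V3 /u/: cluster /fjnj/ — the longest permitted-onset suffix is /nj/; onset = /nj/, preceding coda = /fj/.
V3 /u/ – V4 /o/: /ff/ splits as /f/ + /f/ (/f/ is the longest suffix that is a licit onset).
V4 /o/ – V5 /u/: cluster /fj/ — /fj/ is itself a permitted onset, so the whole cluster goes right; preceding coda = ∅.
V5 /u/ – V6 /u/: /z/ is a single consonant, so it becomes the next onset.
So the parse is pla.njufj.njuf.fo.fju.zunj.
Classifying each syllable: /pla/ (open), /njufj/ (closed), /njuf/ (closed), /fo/ (open), /fju/ (open), /zunj/ (closed).
Closed syllables: 3.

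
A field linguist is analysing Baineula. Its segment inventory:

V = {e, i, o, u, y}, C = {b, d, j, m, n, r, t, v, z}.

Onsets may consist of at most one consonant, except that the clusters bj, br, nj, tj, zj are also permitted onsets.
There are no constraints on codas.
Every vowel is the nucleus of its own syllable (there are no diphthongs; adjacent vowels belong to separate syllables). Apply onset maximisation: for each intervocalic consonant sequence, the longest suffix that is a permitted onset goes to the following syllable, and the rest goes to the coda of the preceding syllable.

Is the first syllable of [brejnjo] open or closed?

closed

Vowels present: e, o; each is a nucleus, giving 2 syllables.
/e…o/ gap (V1→V2): /jnj/ — longest licit onset from the right is /nj/, leaving /j/ as coda.
Result: brej.njo.
Syllable 1 is /brej/ with coda /j/, so it is closed.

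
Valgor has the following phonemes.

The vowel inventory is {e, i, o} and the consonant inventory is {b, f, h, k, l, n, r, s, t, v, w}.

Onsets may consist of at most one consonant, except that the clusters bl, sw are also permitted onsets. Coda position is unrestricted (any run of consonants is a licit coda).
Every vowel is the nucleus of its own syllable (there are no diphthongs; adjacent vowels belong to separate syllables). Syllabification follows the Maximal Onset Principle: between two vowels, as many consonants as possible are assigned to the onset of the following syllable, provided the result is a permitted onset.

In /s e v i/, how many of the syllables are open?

Nuclei (vowels): e, i → 2 syllables.
σ1/σ2 boundary: /v/ is a single consonant, so it becomes the next onset.
Putting it together: se.vi.
Classifying each syllable: /se/ (open), /vi/ (open).
Open syllables: 2.

2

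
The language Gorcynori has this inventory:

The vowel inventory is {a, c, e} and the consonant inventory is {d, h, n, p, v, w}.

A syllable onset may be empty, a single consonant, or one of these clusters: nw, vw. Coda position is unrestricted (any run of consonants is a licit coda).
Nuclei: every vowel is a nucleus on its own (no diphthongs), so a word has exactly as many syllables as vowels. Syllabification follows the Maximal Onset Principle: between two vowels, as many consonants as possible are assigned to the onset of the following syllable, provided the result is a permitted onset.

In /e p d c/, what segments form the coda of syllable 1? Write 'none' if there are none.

p

The vowels are e, c — 2 nuclei, so 2 syllables.
Between /e/ (V1) and /c/ (V2): cluster /pd/ — the longest permitted-onset suffix is /d/; onset = /d/, preceding coda = /p/.
Putting it together: ep.dc.
Syllable 1 is /ep/: onset ∅, nucleus /e/, coda /p/.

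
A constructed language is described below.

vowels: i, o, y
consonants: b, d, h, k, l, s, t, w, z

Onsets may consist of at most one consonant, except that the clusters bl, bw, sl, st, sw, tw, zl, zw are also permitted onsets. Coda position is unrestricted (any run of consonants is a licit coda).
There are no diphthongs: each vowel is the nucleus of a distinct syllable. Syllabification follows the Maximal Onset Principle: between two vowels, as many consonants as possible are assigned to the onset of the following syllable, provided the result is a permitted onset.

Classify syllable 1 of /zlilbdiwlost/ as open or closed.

The vowels are i, i, o — 3 nuclei, so 3 syllables.
/i…i/ gap (V1→V2): /lbd/ splits as /lb/ + /d/ (/d/ is the longest suffix that is a licit onset).
/i…o/ gap (V2→V3): /wl/; trying suffixes from longest down, /l/ is the first permitted one, so coda /w/ | onset /l/.
Result: zlilb.diw.lost.
Syllable 1 is /zlilb/ with coda /lb/, so it is closed.

closed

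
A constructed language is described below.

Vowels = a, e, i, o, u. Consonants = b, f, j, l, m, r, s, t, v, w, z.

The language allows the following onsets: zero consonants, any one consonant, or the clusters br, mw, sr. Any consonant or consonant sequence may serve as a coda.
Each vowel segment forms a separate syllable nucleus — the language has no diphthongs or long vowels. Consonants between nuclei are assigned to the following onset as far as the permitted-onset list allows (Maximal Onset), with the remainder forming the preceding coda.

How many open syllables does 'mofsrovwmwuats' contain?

Nuclei (vowels): o, o, u, a → 4 syllables.
σ1/σ2 boundary: /fsr/ — longest licit onset from the right is /sr/, leaving /f/ as coda.
σ2/σ3 boundary: /vwmw/ — longest licit onset from the right is /mw/, leaving /vw/ as coda.
σ3/σ4 boundary: nothing intervenes; syllable break is V.V.
Result: mof.srovw.mwu.ats.
Classifying each syllable: /mof/ (closed), /srovw/ (closed), /mwu/ (open), /ats/ (closed).
Open syllables: 1.

1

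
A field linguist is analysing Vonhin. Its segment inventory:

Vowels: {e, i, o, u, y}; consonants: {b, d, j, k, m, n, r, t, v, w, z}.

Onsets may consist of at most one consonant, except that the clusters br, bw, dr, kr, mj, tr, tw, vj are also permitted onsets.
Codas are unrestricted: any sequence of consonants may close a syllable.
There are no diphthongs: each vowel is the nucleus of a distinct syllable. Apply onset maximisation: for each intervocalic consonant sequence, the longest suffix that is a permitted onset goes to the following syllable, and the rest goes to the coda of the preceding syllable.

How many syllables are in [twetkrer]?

Vowels present: e, e; each is a nucleus, giving 2 syllables.

2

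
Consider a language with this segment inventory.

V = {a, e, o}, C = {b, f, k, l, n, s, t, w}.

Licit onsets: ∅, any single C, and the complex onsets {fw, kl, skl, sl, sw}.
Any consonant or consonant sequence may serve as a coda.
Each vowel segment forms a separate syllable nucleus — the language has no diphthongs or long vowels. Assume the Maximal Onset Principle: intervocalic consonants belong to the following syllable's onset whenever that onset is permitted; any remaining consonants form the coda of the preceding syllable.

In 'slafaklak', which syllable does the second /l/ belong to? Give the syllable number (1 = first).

3

Vowels present: a, a, a; each is a nucleus, giving 3 syllables.
Between /a/ (V1) and /a/ (V2): /f/ → onset of the next syllable (single consonants are always licit onsets).
Between /a/ (V2) and /a/ (V3): cluster /kl/ — /kl/ is itself a permitted onset, so the whole cluster goes right; preceding coda = ∅.
So the parse is sla.fa.klak.
The second /l/ is in the onset of syllable 3 (/klak/).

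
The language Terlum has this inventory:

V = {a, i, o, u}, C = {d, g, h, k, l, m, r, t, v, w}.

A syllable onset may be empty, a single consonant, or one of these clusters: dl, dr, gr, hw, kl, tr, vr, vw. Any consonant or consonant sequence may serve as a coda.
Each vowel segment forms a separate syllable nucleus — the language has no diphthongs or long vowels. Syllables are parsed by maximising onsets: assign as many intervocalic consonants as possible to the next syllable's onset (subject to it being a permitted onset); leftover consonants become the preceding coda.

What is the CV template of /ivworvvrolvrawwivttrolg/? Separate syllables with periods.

Nuclei (vowels): i, o, o, a, i, o → 6 syllables.
Between /i/ (V1) and /o/ (V2): /vw/ — entire cluster is a permitted onset → onset /vw/, coda ∅.
Between /o/ (V2) and /o/ (V3): /rvvr/ splits as /rv/ + /vr/ (/vr/ is the longest suffix that is a licit onset).
Between /o/ (V3) and /a/ (V4): cluster /lvr/ — the longest permitted-onset suffix is /vr/; onset = /vr/, preceding coda = /l/.
Between /a/ (V4) and /i/ (V5): /ww/ — longest licit onset from the right is /w/, leaving /w/ as coda.
Between /i/ (V5) and /o/ (V6): cluster /vttr/ — the longest permitted-onset suffix is /tr/; onset = /tr/, preceding coda = /vt/.
Result: i.vworv.vrol.vraw.wivt.trolg.
Mapping each syllable to C/V: /i/ → V, /vworv/ → CCVCC, /vrol/ → CCVC, /vraw/ → CCVC, /wivt/ → CVCC, /trolg/ → CCVCC.

V.CCVCC.CCVC.CCVC.CVCC.CCVCC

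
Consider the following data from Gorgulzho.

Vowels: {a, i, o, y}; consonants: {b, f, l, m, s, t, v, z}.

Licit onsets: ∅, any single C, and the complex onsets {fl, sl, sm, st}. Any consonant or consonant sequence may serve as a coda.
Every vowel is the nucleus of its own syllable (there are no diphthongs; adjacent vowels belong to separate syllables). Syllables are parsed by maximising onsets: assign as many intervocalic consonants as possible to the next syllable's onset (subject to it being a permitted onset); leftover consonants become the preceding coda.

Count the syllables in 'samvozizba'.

Vowels present: a, o, i, a; each is a nucleus, giving 4 syllables.

4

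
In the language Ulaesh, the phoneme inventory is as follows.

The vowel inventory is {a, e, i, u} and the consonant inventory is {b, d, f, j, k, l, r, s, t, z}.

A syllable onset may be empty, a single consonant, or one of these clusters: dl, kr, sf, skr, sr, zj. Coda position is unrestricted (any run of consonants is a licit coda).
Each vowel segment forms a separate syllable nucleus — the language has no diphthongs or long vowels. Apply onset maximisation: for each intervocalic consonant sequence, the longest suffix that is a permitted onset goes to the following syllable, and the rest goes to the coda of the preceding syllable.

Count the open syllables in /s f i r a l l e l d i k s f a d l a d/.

2

Vowels present: i, a, e, i, a, a; each is a nucleus, giving 6 syllables.
V1 /i/ – V2 /a/: just /r/ — single C goes to the following onset.
V2 /a/ – V3 /e/: /ll/ — longest licit onset from the right is /l/, leaving /l/ as coda.
V3 /e/ – V4 /i/: /ld/; trying suffixes from longest down, /d/ is the first permitted one, so coda /l/ | onset /d/.
V4 /i/ – V5 /a/: /ksf/ — longest licit onset from the right is /sf/, leaving /k/ as coda.
V5 /a/ – V6 /a/: /dl/ is a licit onset in full, so it all attaches to the next syllable.
Putting it together: sfi.ral.lel.dik.sfa.dlad.
Classifying each syllable: /sfi/ (open), /ral/ (closed), /lel/ (closed), /dik/ (closed), /sfa/ (open), /dlad/ (closed).
Open syllables: 2.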